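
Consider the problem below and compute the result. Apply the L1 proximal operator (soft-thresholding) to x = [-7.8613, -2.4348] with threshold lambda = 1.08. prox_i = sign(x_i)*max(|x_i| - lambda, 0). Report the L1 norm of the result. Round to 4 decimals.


Soft-thresholding with lambda = 1.08:
prox(-7.8613) = sign(-7.8613)*max(|-7.8613| - 1.08, 0) = -6.7813
prox(-2.4348) = sign(-2.4348)*max(|-2.4348| - 1.08, 0) = -1.3548
prox(x) = [-6.7813, -1.3548]
||prox(x)||_1 = 6.7813 + 1.3548 = 8.1361


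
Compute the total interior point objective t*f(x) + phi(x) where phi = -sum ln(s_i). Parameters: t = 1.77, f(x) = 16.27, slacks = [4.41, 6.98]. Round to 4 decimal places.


Step 1: Compute log-barrier.
ln values: [1.4839, 1.943]
phi = -(1.4839 + 1.943) = -3.4269
Step 2: Compute augmented objective.
t*f(x) = 1.77*16.27 = 28.7979
Total = 28.7979 - 3.4269 = 25.371


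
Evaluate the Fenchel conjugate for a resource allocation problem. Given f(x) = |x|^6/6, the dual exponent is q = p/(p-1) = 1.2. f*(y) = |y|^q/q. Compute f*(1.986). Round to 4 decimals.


The conjugate exponent q satisfies 1/p + 1/q = 1.
p = 6, so q = 6/(6 - 1) = 1.2
|y|^q = 1.986^1.2 = 2.2781
f*(1.986) = 2.2781 / 1.2 = 1.8984


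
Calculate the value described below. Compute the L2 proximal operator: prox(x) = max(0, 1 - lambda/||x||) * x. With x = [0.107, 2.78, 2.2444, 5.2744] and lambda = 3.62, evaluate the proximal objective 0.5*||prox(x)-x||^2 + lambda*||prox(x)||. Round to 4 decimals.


Step 1: Compute ||x||.
||x|| = 6.3715
Step 2: Compute scaling factor.
scale = max(0, 1 - 3.62/6.3715) = 0.4318
Step 3: prox(x) = [0.0462, 1.2005, 0.9692, 2.2777]
||prox(x)|| = 2.7515
Step 4: Proximal objective.
0.5*||prox-x||^2 = 6.5522
lambda*||prox|| = 9.9604
Total = 16.5128


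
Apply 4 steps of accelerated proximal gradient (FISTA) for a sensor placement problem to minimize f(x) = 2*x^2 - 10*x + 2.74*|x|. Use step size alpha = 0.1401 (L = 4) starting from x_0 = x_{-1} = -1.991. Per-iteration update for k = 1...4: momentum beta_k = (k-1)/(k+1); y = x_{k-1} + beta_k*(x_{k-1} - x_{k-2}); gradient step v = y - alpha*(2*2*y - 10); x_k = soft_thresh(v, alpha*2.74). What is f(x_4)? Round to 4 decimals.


FISTA on f(x) = 2*x^2 - 10*x + 2.74*|x|
L = 4, alpha = 0.1401
Iteration 1: beta = 0.0, y = -1.991 + 0.0*(-1.991 + 1.991) = -1.991
  grad(y) = -17.964, v = y - alpha*grad = 0.5258
  prox(v) = soft_thresh(0.5258, 0.3839) = 0.1419
Iteration 2: beta = 0.3333, y = 0.1419 + 0.3333*(0.1419 + 1.991) = 0.8528
  grad(y) = -6.5886, v = y - alpha*grad = 1.7759
  prox(v) = soft_thresh(1.7759, 0.3839) = 1.392
Iteration 3: beta = 0.5, y = 1.392 + 0.5*(1.392 - 0.1419) = 2.0171
  grad(y) = -1.9315, v = y - alpha*grad = 2.2877
  prox(v) = soft_thresh(2.2877, 0.3839) = 1.9038
Iteration 4: beta = 0.6, y = 1.9038 + 0.6*(1.9038 - 1.392) = 2.2109
  grad(y) = -1.1563, v = y - alpha*grad = 2.3729
  prox(v) = soft_thresh(2.3729, 0.3839) = 1.9891
f(x_4) = 2*1.9891^2 - 10*1.9891 + 2.74*|1.9891| = -6.5279


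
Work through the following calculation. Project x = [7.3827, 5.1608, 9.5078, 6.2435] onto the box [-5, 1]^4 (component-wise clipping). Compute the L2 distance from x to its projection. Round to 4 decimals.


Project each component onto [-5, 1].
clip(7.3827) = 1.0, clip(5.1608) = 1.0, clip(9.5078) = 1.0, clip(6.2435) = 1.0
Projection = [1.0, 1.0, 1.0, 1.0]
Squared diffs: [40.7389, 17.3123, 72.3827, 27.4943]
Distance = sqrt(157.9282) = 12.5669


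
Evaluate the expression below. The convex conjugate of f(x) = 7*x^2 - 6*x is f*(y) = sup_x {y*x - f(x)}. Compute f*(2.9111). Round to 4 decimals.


f*(y) = sup_x {y*x - a*x^2 - b*x} = sup_x {(y-b)*x - a*x^2}
FOC: (y - b) - 2a*x = 0 => x* = (y - b)/(2a)
x* = (2.9111 + 6)/(2*7) = 0.6365
f*(2.9111) = (y-b)^2/(4a) = (2.9111 + 6)^2/(4*7)
= 79.4077/28 = 2.836


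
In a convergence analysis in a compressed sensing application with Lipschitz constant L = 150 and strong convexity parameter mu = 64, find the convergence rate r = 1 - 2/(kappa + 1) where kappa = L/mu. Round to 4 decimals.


Step 1: Compute the condition number.
kappa = L/mu = 150/64 = 2.3438
Step 2: Compute the convergence rate.
r = 1 - 2/(kappa + 1) = 1 - 2*mu/(L + mu) = (L - mu)/(L + mu) = 86/214 = 0.4019


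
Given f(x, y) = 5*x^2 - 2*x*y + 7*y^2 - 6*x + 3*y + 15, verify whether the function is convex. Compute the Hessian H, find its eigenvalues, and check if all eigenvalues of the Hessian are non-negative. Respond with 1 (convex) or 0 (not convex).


The Hessian of f(x,y) = 5*x^2 - 2*x*y + 7*y^2 - 6*x + 3*y + 15 is:
H = [[10, -2], [-2, 14]]
Trace = 10 + 14 = 24
Determinant = 10*14 - (-2)^2 = 136
Discriminant = (24)^2 - 4*136 = 32.0
Eigenvalues: lambda_1 = 9.1716, lambda_2 = 14.8284
The function is convex.

1


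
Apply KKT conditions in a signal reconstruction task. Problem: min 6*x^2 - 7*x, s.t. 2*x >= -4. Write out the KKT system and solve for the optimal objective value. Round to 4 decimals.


Step 1: Try lambda = 0 (constraint inactive).
Stationarity: 2*6*x - 7 = 0
x* = 7/(2*6) = 7/12 = 0.5833 (rounded; the exact value 7/12 is used below)
Check constraint: 2*0.5833 = 1.1666 >= -4 -- satisfied.
Step 2: Compute optimal value.
f(x*) = 6*(7/12)^2 - 7*(7/12) = -2.0417


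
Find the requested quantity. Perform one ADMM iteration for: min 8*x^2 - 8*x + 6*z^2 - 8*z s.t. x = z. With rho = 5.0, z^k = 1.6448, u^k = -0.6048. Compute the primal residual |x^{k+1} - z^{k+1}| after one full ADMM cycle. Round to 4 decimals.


ADMM iteration with rho = 5.0, z^k = 1.6448, u^k = -0.6048
Step 1: x-update.
Minimize 8*x^2 - 8*x + (5.0/2)*(x - 1.6448 - 0.6048)^2
FOC: (2*8 + 5.0)*x = 8 + 5.0*(1.6448 + 0.6048)
x^{k+1} = 0.9166
Step 2: z-update.
Minimize 6*z^2 - 8*z + (5.0/2)*(0.9166 - z - 0.6048)^2
FOC: (2*6 + 5.0)*z = 8 + 5.0*(0.9166 - 0.6048)
z^{k+1} = 0.5623
Step 3: u-update.
u^{k+1} = -0.6048 + 0.9166 - 0.5623 = -0.2505
Step 4: Primal residual = |0.9166 - 0.5623| = 0.3543


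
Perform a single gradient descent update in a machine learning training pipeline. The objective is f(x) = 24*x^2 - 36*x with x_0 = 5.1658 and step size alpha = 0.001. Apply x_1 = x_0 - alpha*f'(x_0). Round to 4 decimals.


We compute the gradient at x_0 and apply the update.
f'(x) = 48*x - 36
f'(5.1658) = 48*5.1658 - 36 = 211.9584
x_1 = 5.1658 - 0.001*211.9584 = 4.9538


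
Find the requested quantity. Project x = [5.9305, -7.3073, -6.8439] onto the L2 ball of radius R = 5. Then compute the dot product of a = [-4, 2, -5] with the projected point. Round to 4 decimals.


Step 1: Compute ||x|| (intermediates to 6 decimals).
||x|| = sqrt(5.9305^2 + (-7.3073)^2 + (-6.8439)^2) = 11.636427
Step 2: Project.
Since ||x|| > R, scale = R/||x|| = 5/11.636427 = 0.429685, proj(x) = scale * x
proj(x) = [2.548247, -3.139837, -2.940721]
Step 3: Dot product.
a^T * proj(x) = -4*2.548247 + 2*(-3.139837) - 5*(-2.940721) = -1.7691


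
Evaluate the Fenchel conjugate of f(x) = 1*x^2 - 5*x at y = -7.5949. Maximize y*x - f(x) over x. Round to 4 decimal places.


f*(y) = sup_x {y*x - a*x^2 - b*x} = sup_x {(y-b)*x - a*x^2}
FOC: (y - b) - 2a*x = 0 => x* = (y - b)/(2a)
x* = (-7.5949 + 5)/(2*1) = -1.2975
f*(-7.5949) = (y-b)^2/(4a) = (-7.5949 + 5)^2/(4*1)
= 6.7335/4 = 1.6834


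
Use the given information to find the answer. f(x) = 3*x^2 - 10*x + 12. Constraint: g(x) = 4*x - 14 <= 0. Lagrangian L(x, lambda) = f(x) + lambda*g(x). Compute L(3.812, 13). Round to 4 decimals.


Step 1: Evaluate f(x).
f(3.812) = 3*3.812^2 - 10*3.812 + 12 = 17.474
Step 2: Evaluate g(x).
g(3.812) = 4*3.812 - 14 = 1.248
Step 3: Compute Lagrangian.
L = 17.474 + 13*1.248 = 33.698


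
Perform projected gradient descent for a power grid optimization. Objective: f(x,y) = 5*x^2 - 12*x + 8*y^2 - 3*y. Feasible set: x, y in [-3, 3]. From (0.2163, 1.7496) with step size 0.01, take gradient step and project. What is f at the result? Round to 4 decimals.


Step 1: Compute gradient at (0.2163, 1.7496).
grad_x = 2*5*0.2163 - 12 = -9.837
grad_y = 2*8*1.7496 - 3 = 24.9936
Step 2: Gradient step.
x_raw = 0.2163 - 0.01*-9.837 = 0.3147
y_raw = 1.7496 - 0.01*24.9936 = 1.4997
Step 3: Project onto [-3, 3].
x_proj = clip(0.3147) = 0.3147
y_proj = clip(1.4997) = 1.4997
Step 4: Evaluate f.
f(0.3147, 1.4997) = 10.212


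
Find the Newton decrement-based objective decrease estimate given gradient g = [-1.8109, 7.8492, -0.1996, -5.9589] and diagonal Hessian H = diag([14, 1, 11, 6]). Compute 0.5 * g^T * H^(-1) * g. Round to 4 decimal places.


Step 1: H is diagonal, so H^(-1) * g = [-0.1294, 7.8492, -0.0181, -0.9932].
Step 2: g^T H^(-1) g = sum_i g_i^2 / H_ii
  = (-1.8109)^2/14 + (7.8492)^2/1 + (-0.1996)^2/11 + (-5.9589)^2/6
  = 0.2342 + 61.6099 + 0.0036 + 5.9181 = 67.7659
Step 3: Objective decrease = 0.5 * g^T H^(-1) g = 33.8829


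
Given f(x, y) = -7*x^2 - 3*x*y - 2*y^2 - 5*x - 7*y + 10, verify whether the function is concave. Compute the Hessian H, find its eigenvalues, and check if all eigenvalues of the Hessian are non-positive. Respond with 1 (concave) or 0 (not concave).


The Hessian of f(x,y) = -7*x^2 - 3*x*y - 2*y^2 - 5*x - 7*y + 10 is:
H = [[-14, -3], [-3, -4]]
Trace = -14 - 4 = -18
Determinant = -14*-4 - (-3)^2 = 47
Discriminant = (-18)^2 - 4*47 = 136.0
Eigenvalues: lambda_1 = -14.831, lambda_2 = -3.169
The function is concave.

1


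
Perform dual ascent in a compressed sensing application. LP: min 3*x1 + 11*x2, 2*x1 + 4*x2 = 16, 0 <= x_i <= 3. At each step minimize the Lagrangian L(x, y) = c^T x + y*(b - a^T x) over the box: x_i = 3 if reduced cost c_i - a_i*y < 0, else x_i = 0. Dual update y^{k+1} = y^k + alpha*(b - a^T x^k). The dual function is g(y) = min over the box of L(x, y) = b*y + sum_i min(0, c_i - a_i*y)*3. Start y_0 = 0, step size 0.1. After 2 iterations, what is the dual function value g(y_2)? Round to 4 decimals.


Dual ascent for LP: min 3*x1 + 11*x2, 2*x1 + 4*x2 = 16, 0 <= x_i <= 3
Step 1: y^k = 0.0, reduced costs: (3.0, 11.0)
  x^k = (0.0, 0.0), subgradient = b - a^T x = 16.0
  y^{k+1} = 0.0 + 0.1*16.0 = 1.6
Step 2: y^k = 1.6, reduced costs: (-0.2, 4.6)
  x^k = (3.0, 0.0), subgradient = b - a^T x = 10.0
  y^{k+1} = 1.6 + 0.1*10.0 = 2.6
Dual objective at y_2 = 2.6: reduced costs (-2.2, 0.6), box minimizer x = (3.0, 0.0)
g(y_2) = b*y + (c1 - a1*y)*x1 + (c2 - a2*y)*x2 = 16*2.6 + (-2.2)*3.0 + 0.6*0.0 = 41.6 - 6.6 + 0.0 = 35.0


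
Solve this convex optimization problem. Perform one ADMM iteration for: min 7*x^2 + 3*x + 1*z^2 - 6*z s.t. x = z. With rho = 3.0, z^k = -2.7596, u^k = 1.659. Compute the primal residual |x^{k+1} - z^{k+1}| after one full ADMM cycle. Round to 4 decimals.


ADMM iteration with rho = 3.0, z^k = -2.7596, u^k = 1.659
Step 1: x-update.
Minimize 7*x^2 + 3*x + (3.0/2)*(x + 2.7596 + 1.659)^2
FOC: (2*7 + 3.0)*x = -3 + 3.0*(-2.7596 - 1.659)
x^{k+1} = -0.9562
Step 2: z-update.
Minimize 1*z^2 - 6*z + (3.0/2)*(-0.9562 - z + 1.659)^2
FOC: (2*1 + 3.0)*z = 6 + 3.0*(-0.9562 + 1.659)
z^{k+1} = 1.6217
Step 3: u-update.
u^{k+1} = 1.659 - 0.9562 - 1.6217 = -0.9189
Step 4: Primal residual = |-0.9562 - 1.6217| = 2.5779


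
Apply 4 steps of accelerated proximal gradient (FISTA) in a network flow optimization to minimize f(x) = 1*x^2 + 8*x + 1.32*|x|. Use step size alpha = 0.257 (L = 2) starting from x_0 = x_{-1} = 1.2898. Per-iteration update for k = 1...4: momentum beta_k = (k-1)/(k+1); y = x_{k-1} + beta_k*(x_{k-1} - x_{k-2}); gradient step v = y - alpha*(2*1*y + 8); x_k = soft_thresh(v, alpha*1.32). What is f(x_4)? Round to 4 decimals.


FISTA on f(x) = 1*x^2 + 8*x + 1.32*|x|
L = 2, alpha = 0.257
Iteration 1: beta = 0.0, y = 1.2898 + 0.0*(1.2898 - 1.2898) = 1.2898
  grad(y) = 10.5796, v = y - alpha*grad = -1.4292
  prox(v) = soft_thresh(-1.4292, 0.3392) = -1.0899
Iteration 2: beta = 0.3333, y = -1.0899 + 0.3333*(-1.0899 - 1.2898) = -1.8832
  grad(y) = 4.2337, v = y - alpha*grad = -2.9712
  prox(v) = soft_thresh(-2.9712, 0.3392) = -2.632
Iteration 3: beta = 0.5, y = -2.632 + 0.5*(-2.632 + 1.0899) = -3.403
  grad(y) = 1.194, v = y - alpha*grad = -3.7099
  prox(v) = soft_thresh(-3.7099, 0.3392) = -3.3706
Iteration 4: beta = 0.6, y = -3.3706 + 0.6*(-3.3706 + 2.632) = -3.8138
  grad(y) = 0.3724, v = y - alpha*grad = -3.9095
  prox(v) = soft_thresh(-3.9095, 0.3392) = -3.5703
f(x_4) = 1*(-3.5703)^2 + 8*(-3.5703) + 1.32*|-3.5703| = -11.1026


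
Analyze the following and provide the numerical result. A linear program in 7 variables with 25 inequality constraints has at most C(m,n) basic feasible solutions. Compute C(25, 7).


Each vertex corresponds to some choice of n active constraints out of m, so the number of vertices is at most C(m, n) = m! / (n!(m-n)!).
m = 25, n = 7
Numerator: 25 * 24 * 23 * 22 * 21 * 20 * 19
Denominator: 7! = 5040
C(25, 7) = 480700


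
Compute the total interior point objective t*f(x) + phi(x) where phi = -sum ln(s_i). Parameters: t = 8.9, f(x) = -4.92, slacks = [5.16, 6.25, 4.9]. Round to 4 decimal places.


Step 1: Compute log-barrier.
ln values: [1.6409, 1.8326, 1.5892]
phi = -(1.6409 + 1.8326 + 1.5892) = -5.0628
Step 2: Compute augmented objective.
t*f(x) = 8.9*-4.92 = -43.788
Total = -43.788 - 5.0628 = -48.8508


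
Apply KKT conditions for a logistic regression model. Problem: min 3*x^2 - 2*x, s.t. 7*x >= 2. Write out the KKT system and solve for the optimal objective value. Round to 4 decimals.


Step 1: Try lambda = 0 (constraint inactive).
Stationarity: 2*3*x - 2 = 0
x* = 2/(2*3) = 1/3 = 0.3333 (rounded; the exact value 1/3 is used below)
Check constraint: 7*0.3333 = 2.3331 >= 2 -- satisfied.
Step 2: Compute optimal value.
f(x*) = 3*(1/3)^2 - 2*(1/3) = -0.3333


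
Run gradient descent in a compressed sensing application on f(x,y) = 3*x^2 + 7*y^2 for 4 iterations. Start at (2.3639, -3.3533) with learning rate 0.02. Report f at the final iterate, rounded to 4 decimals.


Gradient descent on f(x,y) = 3*x^2 + 7*y^2.
Starting point: (2.3639, -3.3533), alpha = 0.02
Step 1: grad_x = 2*3*2.3639 = 14.1834, grad_y = 2*7*-3.3533 = -46.9462
  x_1 = 2.3639 - 0.02*14.1834 = 2.0802
  y_1 = -3.3533 - 0.02*-46.9462 = -2.4144
Step 2: grad_x = 2*3*2.0802 = 12.4814, grad_y = 2*7*-2.4144 = -33.8013
  x_2 = 2.0802 - 0.02*12.4814 = 1.8306
  y_2 = -2.4144 - 0.02*-33.8013 = -1.7384
Step 3: grad_x = 2*3*1.8306 = 10.9836, grad_y = 2*7*-1.7384 = -24.3369
  x_3 = 1.8306 - 0.02*10.9836 = 1.6109
  y_3 = -1.7384 - 0.02*-24.3369 = -1.2516
Step 4: grad_x = 2*3*1.6109 = 9.6656, grad_y = 2*7*-1.2516 = -17.5226
  x_4 = 1.6109 - 0.02*9.6656 = 1.4176
  y_4 = -1.2516 - 0.02*-17.5226 = -0.9012
f(1.4176, -0.9012) = 3*1.4176^2 + 7*(-0.9012)^2 = 11.7136


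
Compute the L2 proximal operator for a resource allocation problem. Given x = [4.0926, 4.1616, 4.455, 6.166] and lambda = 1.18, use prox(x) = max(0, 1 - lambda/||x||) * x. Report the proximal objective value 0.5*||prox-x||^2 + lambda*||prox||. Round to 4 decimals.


Step 1: Compute ||x||.
||x|| = 9.5883
Step 2: Compute scaling factor.
scale = max(0, 1 - 1.18/9.5883) = 0.8769
Step 3: prox(x) = [3.5889, 3.6494, 3.9067, 5.4072]
||prox(x)|| = 8.4083
Step 4: Proximal objective.
0.5*||prox-x||^2 = 0.6962
lambda*||prox|| = 9.9218
Total = 10.618


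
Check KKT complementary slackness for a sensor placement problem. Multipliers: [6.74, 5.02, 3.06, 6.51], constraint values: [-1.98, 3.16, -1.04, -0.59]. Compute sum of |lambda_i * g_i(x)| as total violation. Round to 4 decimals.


KKT complementary slackness check:
lambda_1 * g_1 = 6.74 * -1.98 = -13.3452
lambda_2 * g_2 = 5.02 * 3.16 = 15.8632
lambda_3 * g_3 = 3.06 * -1.04 = -3.1824
lambda_4 * g_4 = 6.51 * -0.59 = -3.8409
Total violation = 13.3452 + 15.8632 + 3.1824 + 3.8409 = 36.2317


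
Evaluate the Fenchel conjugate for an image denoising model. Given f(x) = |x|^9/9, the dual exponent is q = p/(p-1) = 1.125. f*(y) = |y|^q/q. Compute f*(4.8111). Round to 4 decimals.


The conjugate exponent q satisfies 1/p + 1/q = 1.
p = 9, so q = 9/(9 - 1) = 1.125
|y|^q = 4.8111^1.125 = 5.855
f*(4.8111) = 5.855 / 1.125 = 5.2044


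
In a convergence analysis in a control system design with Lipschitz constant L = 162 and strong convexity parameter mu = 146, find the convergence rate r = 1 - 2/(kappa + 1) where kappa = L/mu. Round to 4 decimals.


Step 1: Compute the condition number.
kappa = L/mu = 162/146 = 1.1096
Step 2: Compute the convergence rate.
r = 1 - 2/(kappa + 1) = 1 - 2*mu/(L + mu) = (L - mu)/(L + mu) = 16/308 = 0.0519


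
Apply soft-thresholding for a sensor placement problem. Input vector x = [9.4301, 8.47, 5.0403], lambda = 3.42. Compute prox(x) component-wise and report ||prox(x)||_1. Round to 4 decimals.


Soft-thresholding with lambda = 3.42:
prox(9.4301) = sign(9.4301)*max(|9.4301| - 3.42, 0) = 6.0101
prox(8.47) = sign(8.47)*max(|8.47| - 3.42, 0) = 5.05
prox(5.0403) = sign(5.0403)*max(|5.0403| - 3.42, 0) = 1.6203
prox(x) = [6.0101, 5.05, 1.6203]
||prox(x)||_1 = 6.0101 + 5.05 + 1.6203 = 12.6804


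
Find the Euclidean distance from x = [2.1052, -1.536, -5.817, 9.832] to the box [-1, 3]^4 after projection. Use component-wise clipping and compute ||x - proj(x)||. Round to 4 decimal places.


Project each component onto [-1, 3].
clip(2.1052) = 2.1052, clip(-1.536) = -1.0, clip(-5.817) = -1.0, clip(9.832) = 3.0
Projection = [2.1052, -1.0, -1.0, 3.0]
Squared diffs: [0.0, 0.2873, 23.2035, 46.6762]
Distance = sqrt(70.167) = 8.3766


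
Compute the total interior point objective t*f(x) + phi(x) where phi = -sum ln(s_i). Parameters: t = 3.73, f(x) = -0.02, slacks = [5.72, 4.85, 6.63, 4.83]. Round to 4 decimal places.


Step 1: Compute log-barrier.
ln values: [1.744, 1.579, 1.8916, 1.5748]
phi = -(1.744 + 1.579 + 1.8916 + 1.5748) = -6.7894
Step 2: Compute augmented objective.
t*f(x) = 3.73*-0.02 = -0.0746
Total = -0.0746 - 6.7894 = -6.864


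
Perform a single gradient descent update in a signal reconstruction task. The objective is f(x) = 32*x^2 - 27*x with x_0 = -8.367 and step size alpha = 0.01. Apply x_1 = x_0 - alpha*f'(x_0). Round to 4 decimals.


We compute the gradient at x_0 and apply the update.
f'(x) = 64*x - 27
f'(-8.367) = 64*-8.367 - 27 = -562.488
x_1 = -8.367 - 0.01*-562.488 = -2.7421


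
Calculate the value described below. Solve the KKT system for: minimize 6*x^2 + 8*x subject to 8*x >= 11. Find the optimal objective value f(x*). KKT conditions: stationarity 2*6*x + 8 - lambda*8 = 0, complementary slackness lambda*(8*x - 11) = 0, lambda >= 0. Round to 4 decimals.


Step 1: Try lambda = 0 (constraint inactive).
x_unc = -8/(2*6) = -0.6667
Check: 8*-0.6667 = -5.3336 < 11 -- violated!
Step 2: Constraint must be active: 8*x = 11
x* = 11/8 = 1.375
lambda = (2*6*1.375 + 8)/8 = 3.0625
Step 3: Compute optimal value.
f(x*) = 6*1.375^2 + 8*1.375 = 22.3438


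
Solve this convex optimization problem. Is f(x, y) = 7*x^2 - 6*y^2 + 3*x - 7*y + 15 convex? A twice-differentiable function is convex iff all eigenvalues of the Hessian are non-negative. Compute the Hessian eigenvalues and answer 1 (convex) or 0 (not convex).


The Hessian of f(x,y) = 7*x^2 - 6*y^2 + 3*x - 7*y + 15 is:
H = [[14, 0], [0, -12]]
Trace = 14 - 12 = 2
Determinant = 14*-12 - (0)^2 = -168
Discriminant = (2)^2 - 4*-168 = 676.0
Eigenvalues: lambda_1 = -12.0, lambda_2 = 14.0
The function is not convex.

0


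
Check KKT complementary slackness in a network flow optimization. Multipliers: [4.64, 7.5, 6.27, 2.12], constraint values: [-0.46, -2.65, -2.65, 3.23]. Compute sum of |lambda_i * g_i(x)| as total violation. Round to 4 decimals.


KKT complementary slackness check:
lambda_1 * g_1 = 4.64 * -0.46 = -2.1344
lambda_2 * g_2 = 7.5 * -2.65 = -19.875
lambda_3 * g_3 = 6.27 * -2.65 = -16.6155
lambda_4 * g_4 = 2.12 * 3.23 = 6.8476
Total violation = 2.1344 + 19.875 + 16.6155 + 6.8476 = 45.4725


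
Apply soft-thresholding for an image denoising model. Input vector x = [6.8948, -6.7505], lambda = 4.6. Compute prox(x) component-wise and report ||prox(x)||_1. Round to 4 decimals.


Soft-thresholding with lambda = 4.6:
prox(6.8948) = sign(6.8948)*max(|6.8948| - 4.6, 0) = 2.2948
prox(-6.7505) = sign(-6.7505)*max(|-6.7505| - 4.6, 0) = -2.1505
prox(x) = [2.2948, -2.1505]
||prox(x)||_1 = 2.2948 + 2.1505 = 4.4453


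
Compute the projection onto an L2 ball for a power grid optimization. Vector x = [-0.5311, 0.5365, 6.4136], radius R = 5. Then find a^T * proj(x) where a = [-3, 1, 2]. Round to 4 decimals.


Step 1: Compute ||x|| (intermediates to 6 decimals).
||x|| = sqrt((-0.5311)^2 + 0.5365^2 + 6.4136^2) = 6.457876
Step 2: Project.
Since ||x|| > R, scale = R/||x|| = 5/6.457876 = 0.774248, proj(x) = scale * x
proj(x) = [-0.411203, 0.415384, 4.965717]
Step 3: Dot product.
a^T * proj(x) = -3*(-0.411203) + 1*0.415384 + 2*4.965717 = 11.5804


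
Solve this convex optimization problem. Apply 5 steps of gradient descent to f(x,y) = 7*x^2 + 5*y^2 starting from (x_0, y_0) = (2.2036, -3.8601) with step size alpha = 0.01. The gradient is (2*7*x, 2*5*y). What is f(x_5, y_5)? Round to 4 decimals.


Gradient descent on f(x,y) = 7*x^2 + 5*y^2.
Starting point: (2.2036, -3.8601), alpha = 0.01
Step 1: grad_x = 2*7*2.2036 = 30.8504, grad_y = 2*5*-3.8601 = -38.601
  x_1 = 2.2036 - 0.01*30.8504 = 1.8951
  y_1 = -3.8601 - 0.01*-38.601 = -3.4741
Step 2: grad_x = 2*7*1.8951 = 26.5313, grad_y = 2*5*-3.4741 = -34.7409
  x_2 = 1.8951 - 0.01*26.5313 = 1.6298
  y_2 = -3.4741 - 0.01*-34.7409 = -3.1267
Step 3: grad_x = 2*7*1.6298 = 22.817, grad_y = 2*5*-3.1267 = -31.2668
  x_3 = 1.6298 - 0.01*22.817 = 1.4016
  y_3 = -3.1267 - 0.01*-31.2668 = -2.814
Step 4: grad_x = 2*7*1.4016 = 19.6226, grad_y = 2*5*-2.814 = -28.1401
  x_4 = 1.4016 - 0.01*19.6226 = 1.2054
  y_4 = -2.814 - 0.01*-28.1401 = -2.5326
Step 5: grad_x = 2*7*1.2054 = 16.8754, grad_y = 2*5*-2.5326 = -25.3261
  x_5 = 1.2054 - 0.01*16.8754 = 1.0366
  y_5 = -2.5326 - 0.01*-25.3261 = -2.2794
f(1.0366, -2.2794) = 7*1.0366^2 + 5*(-2.2794)^2 = 33.4994


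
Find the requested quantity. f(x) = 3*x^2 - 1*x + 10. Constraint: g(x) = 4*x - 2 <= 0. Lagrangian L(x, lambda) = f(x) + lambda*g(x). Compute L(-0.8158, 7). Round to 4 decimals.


Step 1: Evaluate f(x).
f(-0.8158) = 3*(-0.8158)^2 - 1*(-0.8158) + 10 = 12.8124
Step 2: Evaluate g(x).
g(-0.8158) = 4*-0.8158 - 2 = -5.2632
Step 3: Compute Lagrangian.
L = 12.8124 + 7*-5.2632 = -24.03


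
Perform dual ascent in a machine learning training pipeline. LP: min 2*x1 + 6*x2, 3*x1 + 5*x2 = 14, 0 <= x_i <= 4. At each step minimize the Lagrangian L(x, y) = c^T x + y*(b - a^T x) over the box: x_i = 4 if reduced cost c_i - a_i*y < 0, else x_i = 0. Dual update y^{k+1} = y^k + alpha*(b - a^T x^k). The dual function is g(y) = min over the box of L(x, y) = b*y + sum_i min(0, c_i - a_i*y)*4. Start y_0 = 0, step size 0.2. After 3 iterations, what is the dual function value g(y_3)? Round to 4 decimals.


Dual ascent for LP: min 2*x1 + 6*x2, 3*x1 + 5*x2 = 14, 0 <= x_i <= 4
Step 1: y^k = 0.0, reduced costs: (2.0, 6.0)
  x^k = (0.0, 0.0), subgradient = b - a^T x = 14.0
  y^{k+1} = 0.0 + 0.2*14.0 = 2.8
Step 2: y^k = 2.8, reduced costs: (-6.4, -8.0)
  x^k = (4.0, 4.0), subgradient = b - a^T x = -18.0
  y^{k+1} = 2.8 + 0.2*-18.0 = -0.8
Step 3: y^k = -0.8, reduced costs: (4.4, 10.0)
  x^k = (0.0, 0.0), subgradient = b - a^T x = 14.0
  y^{k+1} = -0.8 + 0.2*14.0 = 2.0
Dual objective at y_3 = 2.0: reduced costs (-4.0, -4.0), box minimizer x = (4.0, 4.0)
g(y_3) = b*y + (c1 - a1*y)*x1 + (c2 - a2*y)*x2 = 14*2.0 + (-4.0)*4.0 + (-4.0)*4.0 = 28.0 - 16.0 - 16.0 = -4.0


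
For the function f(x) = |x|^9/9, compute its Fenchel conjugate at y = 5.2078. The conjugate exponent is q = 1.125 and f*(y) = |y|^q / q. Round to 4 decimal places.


The conjugate exponent q satisfies 1/p + 1/q = 1.
p = 9, so q = 9/(9 - 1) = 1.125
|y|^q = 5.2078^1.125 = 6.4008
f*(5.2078) = 6.4008 / 1.125 = 5.6896


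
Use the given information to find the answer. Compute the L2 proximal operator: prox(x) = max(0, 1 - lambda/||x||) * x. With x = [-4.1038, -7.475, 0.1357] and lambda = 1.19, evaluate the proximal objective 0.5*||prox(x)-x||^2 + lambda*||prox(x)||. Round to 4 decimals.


Step 1: Compute ||x||.
||x|| = 8.5285
Step 2: Compute scaling factor.
scale = max(0, 1 - 1.19/8.5285) = 0.8605
Step 3: prox(x) = [-3.5312, -6.432, 0.1168]
||prox(x)|| = 7.3385
Step 4: Proximal objective.
0.5*||prox-x||^2 = 0.7081
lambda*||prox|| = 8.7328
Total = 9.4409


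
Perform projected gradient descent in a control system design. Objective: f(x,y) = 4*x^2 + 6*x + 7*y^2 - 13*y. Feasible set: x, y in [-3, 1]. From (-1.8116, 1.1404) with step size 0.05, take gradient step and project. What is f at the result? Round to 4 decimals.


Step 1: Compute gradient at (-1.8116, 1.1404).
grad_x = 2*4*-1.8116 + 6 = -8.4928
grad_y = 2*7*1.1404 - 13 = 2.9656
Step 2: Gradient step.
x_raw = -1.8116 - 0.05*-8.4928 = -1.387
y_raw = 1.1404 - 0.05*2.9656 = 0.9921
Step 3: Project onto [-3, 1].
x_proj = clip(-1.387) = -1.387
y_proj = clip(0.9921) = 0.9921
Step 4: Evaluate f.
f(-1.387, 0.9921) = -6.6346


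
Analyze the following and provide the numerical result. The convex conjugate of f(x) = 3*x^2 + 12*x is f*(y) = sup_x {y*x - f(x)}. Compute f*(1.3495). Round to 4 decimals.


f*(y) = sup_x {y*x - a*x^2 - b*x} = sup_x {(y-b)*x - a*x^2}
FOC: (y - b) - 2a*x = 0 => x* = (y - b)/(2a)
x* = (1.3495 - 12)/(2*3) = -1.7751
f*(1.3495) = (y-b)^2/(4a) = (1.3495 - 12)^2/(4*3)
= 113.4332/12 = 9.4528


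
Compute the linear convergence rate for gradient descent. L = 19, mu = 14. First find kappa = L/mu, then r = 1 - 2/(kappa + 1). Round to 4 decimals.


Step 1: Compute the condition number.
kappa = L/mu = 19/14 = 1.3571
Step 2: Compute the convergence rate.
r = 1 - 2/(kappa + 1) = 1 - 2*mu/(L + mu) = (L - mu)/(L + mu) = 5/33 = 0.1515


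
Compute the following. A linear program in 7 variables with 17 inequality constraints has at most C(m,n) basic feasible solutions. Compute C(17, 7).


Each vertex corresponds to some choice of n active constraints out of m, so the number of vertices is at most C(m, n) = m! / (n!(m-n)!).
m = 17, n = 7
Numerator: 17 * 16 * 15 * 14 * 13 * 12 * 11
Denominator: 7! = 5040
C(17, 7) = 19448


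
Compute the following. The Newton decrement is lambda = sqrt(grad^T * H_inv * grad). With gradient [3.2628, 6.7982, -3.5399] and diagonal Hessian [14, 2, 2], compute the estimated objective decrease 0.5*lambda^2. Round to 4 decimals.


Step 1: H is diagonal, so H^(-1) * g = [0.2331, 3.3991, -1.77].
Step 2: g^T H^(-1) g = sum_i g_i^2 / H_ii
  = (3.2628)^2/14 + (6.7982)^2/2 + (-3.5399)^2/2
  = 0.7604 + 23.1078 + 6.2654 = 30.1336
Step 3: Objective decrease = 0.5 * g^T H^(-1) g = 15.0668


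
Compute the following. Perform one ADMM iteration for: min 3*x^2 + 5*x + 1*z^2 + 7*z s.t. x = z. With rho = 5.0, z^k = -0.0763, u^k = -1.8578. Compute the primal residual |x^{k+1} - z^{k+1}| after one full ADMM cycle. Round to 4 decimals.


ADMM iteration with rho = 5.0, z^k = -0.0763, u^k = -1.8578
Step 1: x-update.
Minimize 3*x^2 + 5*x + (5.0/2)*(x + 0.0763 - 1.8578)^2
FOC: (2*3 + 5.0)*x = -5 + 5.0*(-0.0763 + 1.8578)
x^{k+1} = 0.3552
Step 2: z-update.
Minimize 1*z^2 + 7*z + (5.0/2)*(0.3552 - z - 1.8578)^2
FOC: (2*1 + 5.0)*z = -7 + 5.0*(0.3552 - 1.8578)
z^{k+1} = -2.0733
Step 3: u-update.
u^{k+1} = -1.8578 + 0.3552 + 2.0733 = 0.5707
Step 4: Primal residual = |0.3552 + 2.0733| = 2.4285


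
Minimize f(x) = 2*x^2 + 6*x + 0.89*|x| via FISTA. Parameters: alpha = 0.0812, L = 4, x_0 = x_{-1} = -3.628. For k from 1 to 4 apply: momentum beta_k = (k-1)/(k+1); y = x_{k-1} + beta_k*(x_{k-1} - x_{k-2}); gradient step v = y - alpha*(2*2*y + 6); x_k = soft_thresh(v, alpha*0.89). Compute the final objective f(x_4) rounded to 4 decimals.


FISTA on f(x) = 2*x^2 + 6*x + 0.89*|x|
L = 4, alpha = 0.0812
Iteration 1: beta = 0.0, y = -3.628 + 0.0*(-3.628 + 3.628) = -3.628
  grad(y) = -8.512, v = y - alpha*grad = -2.9368
  prox(v) = soft_thresh(-2.9368, 0.0723) = -2.8646
Iteration 2: beta = 0.3333, y = -2.8646 + 0.3333*(-2.8646 + 3.628) = -2.6101
  grad(y) = -4.4403, v = y - alpha*grad = -2.2495
  prox(v) = soft_thresh(-2.2495, 0.0723) = -2.1773
Iteration 3: beta = 0.5, y = -2.1773 + 0.5*(-2.1773 + 2.8646) = -1.8336
  grad(y) = -1.3344, v = y - alpha*grad = -1.7253
  prox(v) = soft_thresh(-1.7253, 0.0723) = -1.653
Iteration 4: beta = 0.6, y = -1.653 + 0.6*(-1.653 + 2.1773) = -1.3384
  grad(y) = 0.6463, v = y - alpha*grad = -1.3909
  prox(v) = soft_thresh(-1.3909, 0.0723) = -1.3186
f(x_4) = 2*(-1.3186)^2 + 6*(-1.3186) + 0.89*|-1.3186| = -3.2606


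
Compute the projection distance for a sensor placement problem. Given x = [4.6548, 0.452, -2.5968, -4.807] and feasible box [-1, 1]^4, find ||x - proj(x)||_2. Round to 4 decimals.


Project each component onto [-1, 1].
clip(4.6548) = 1.0, clip(0.452) = 0.452, clip(-2.5968) = -1.0, clip(-4.807) = -1.0
Projection = [1.0, 0.452, -1.0, -1.0]
Squared diffs: [13.3576, 0.0, 2.5498, 14.4932]
Distance = sqrt(30.4006) = 5.5137


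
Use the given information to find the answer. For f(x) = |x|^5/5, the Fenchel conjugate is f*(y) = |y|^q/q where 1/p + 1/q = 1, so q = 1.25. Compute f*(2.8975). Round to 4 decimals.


The conjugate exponent q satisfies 1/p + 1/q = 1.
p = 5, so q = 5/(5 - 1) = 1.25
|y|^q = 2.8975^1.25 = 3.7803
f*(2.8975) = 3.7803 / 1.25 = 3.0243


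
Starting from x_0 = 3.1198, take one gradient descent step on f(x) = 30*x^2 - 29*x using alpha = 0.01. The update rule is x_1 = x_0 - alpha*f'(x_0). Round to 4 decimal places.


We compute the gradient at x_0 and apply the update.
f'(x) = 60*x - 29
f'(3.1198) = 60*3.1198 - 29 = 158.188
x_1 = 3.1198 - 0.01*158.188 = 1.5379


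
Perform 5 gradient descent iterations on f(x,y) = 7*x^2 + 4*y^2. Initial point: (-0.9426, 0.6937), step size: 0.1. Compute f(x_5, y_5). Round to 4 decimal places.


Gradient descent on f(x,y) = 7*x^2 + 4*y^2.
Starting point: (-0.9426, 0.6937), alpha = 0.1
Step 1: grad_x = 2*7*-0.9426 = -13.1964, grad_y = 2*4*0.6937 = 5.5496
  x_1 = -0.9426 - 0.1*-13.1964 = 0.377
  y_1 = 0.6937 - 0.1*5.5496 = 0.1387
Step 2: grad_x = 2*7*0.377 = 5.2786, grad_y = 2*4*0.1387 = 1.1099
  x_2 = 0.377 - 0.1*5.2786 = -0.1508
  y_2 = 0.1387 - 0.1*1.1099 = 0.0277
Step 3: grad_x = 2*7*-0.1508 = -2.1114, grad_y = 2*4*0.0277 = 0.222
  x_3 = -0.1508 - 0.1*-2.1114 = 0.0603
  y_3 = 0.0277 - 0.1*0.222 = 0.0055
Step 4: grad_x = 2*7*0.0603 = 0.8446, grad_y = 2*4*0.0055 = 0.0444
  x_4 = 0.0603 - 0.1*0.8446 = -0.0241
  y_4 = 0.0055 - 0.1*0.0444 = 0.0011
Step 5: grad_x = 2*7*-0.0241 = -0.3378, grad_y = 2*4*0.0011 = 0.0089
  x_5 = -0.0241 - 0.1*-0.3378 = 0.0097
  y_5 = 0.0011 - 0.1*0.0089 = 0.0002
f(0.0097, 0.0002) = 7*0.0097^2 + 4*0.0002^2 = 0.0007


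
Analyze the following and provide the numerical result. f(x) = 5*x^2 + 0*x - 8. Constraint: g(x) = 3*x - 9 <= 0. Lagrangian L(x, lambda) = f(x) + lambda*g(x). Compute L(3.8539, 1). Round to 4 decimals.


Step 1: Evaluate f(x).
f(3.8539) = 5*3.8539^2 + 0*3.8539 - 8 = 66.2627
Step 2: Evaluate g(x).
g(3.8539) = 3*3.8539 - 9 = 2.5617
Step 3: Compute Lagrangian.
L = 66.2627 + 1*2.5617 = 68.8244


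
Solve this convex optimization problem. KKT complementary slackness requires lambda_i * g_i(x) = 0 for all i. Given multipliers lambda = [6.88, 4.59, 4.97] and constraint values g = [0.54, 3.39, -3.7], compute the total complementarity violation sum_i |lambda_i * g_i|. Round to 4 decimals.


KKT complementary slackness check:
lambda_1 * g_1 = 6.88 * 0.54 = 3.7152
lambda_2 * g_2 = 4.59 * 3.39 = 15.5601
lambda_3 * g_3 = 4.97 * -3.7 = -18.389
Total violation = 3.7152 + 15.5601 + 18.389 = 37.6643


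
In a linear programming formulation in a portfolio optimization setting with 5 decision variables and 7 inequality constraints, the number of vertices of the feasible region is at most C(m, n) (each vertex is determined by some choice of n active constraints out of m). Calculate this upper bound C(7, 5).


Each vertex corresponds to some choice of n active constraints out of m, so the number of vertices is at most C(m, n) = m! / (n!(m-n)!).
m = 7, n = 5
Numerator: 7 * 6 * 5 * 4 * 3
Denominator: 5! = 120
C(7, 5) = 21


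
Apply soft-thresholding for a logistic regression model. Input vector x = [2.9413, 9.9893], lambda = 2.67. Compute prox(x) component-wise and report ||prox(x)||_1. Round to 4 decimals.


Soft-thresholding with lambda = 2.67:
prox(2.9413) = sign(2.9413)*max(|2.9413| - 2.67, 0) = 0.2713
prox(9.9893) = sign(9.9893)*max(|9.9893| - 2.67, 0) = 7.3193
prox(x) = [0.2713, 7.3193]
||prox(x)||_1 = 0.2713 + 7.3193 = 7.5906


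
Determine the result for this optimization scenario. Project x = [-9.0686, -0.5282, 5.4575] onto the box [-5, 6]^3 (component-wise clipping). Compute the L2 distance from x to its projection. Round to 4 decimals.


Project each component onto [-5, 6].
clip(-9.0686) = -5.0, clip(-0.5282) = -0.5282, clip(5.4575) = 5.4575
Projection = [-5.0, -0.5282, 5.4575]
Squared diffs: [16.5535, 0.0, 0.0]
Distance = sqrt(16.5535) = 4.0686


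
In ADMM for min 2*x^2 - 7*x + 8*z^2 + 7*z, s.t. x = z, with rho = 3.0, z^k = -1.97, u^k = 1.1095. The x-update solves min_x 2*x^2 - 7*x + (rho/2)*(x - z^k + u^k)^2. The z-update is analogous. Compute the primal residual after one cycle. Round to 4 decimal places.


ADMM iteration with rho = 3.0, z^k = -1.97, u^k = 1.1095
Step 1: x-update.
Minimize 2*x^2 - 7*x + (3.0/2)*(x + 1.97 + 1.1095)^2
FOC: (2*2 + 3.0)*x = 7 + 3.0*(-1.97 - 1.1095)
x^{k+1} = -0.3198
Step 2: z-update.
Minimize 8*z^2 + 7*z + (3.0/2)*(-0.3198 - z + 1.1095)^2
FOC: (2*8 + 3.0)*z = -7 + 3.0*(-0.3198 + 1.1095)
z^{k+1} = -0.2437
Step 3: u-update.
u^{k+1} = 1.1095 - 0.3198 + 0.2437 = 1.0334
Step 4: Primal residual = |-0.3198 + 0.2437| = 0.0761


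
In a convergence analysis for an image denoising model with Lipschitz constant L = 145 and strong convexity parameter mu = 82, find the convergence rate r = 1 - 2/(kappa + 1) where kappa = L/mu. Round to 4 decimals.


Step 1: Compute the condition number.
kappa = L/mu = 145/82 = 1.7683
Step 2: Compute the convergence rate.
r = 1 - 2/(kappa + 1) = 1 - 2*mu/(L + mu) = (L - mu)/(L + mu) = 63/227 = 0.2775


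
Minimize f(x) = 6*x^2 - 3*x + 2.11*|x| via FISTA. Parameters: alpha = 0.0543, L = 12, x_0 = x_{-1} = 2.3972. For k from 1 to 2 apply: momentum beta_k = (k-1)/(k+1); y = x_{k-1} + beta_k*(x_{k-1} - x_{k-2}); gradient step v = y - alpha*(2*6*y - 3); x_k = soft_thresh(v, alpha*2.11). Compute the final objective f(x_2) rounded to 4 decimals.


FISTA on f(x) = 6*x^2 - 3*x + 2.11*|x|
L = 12, alpha = 0.0543
Iteration 1: beta = 0.0, y = 2.3972 + 0.0*(2.3972 - 2.3972) = 2.3972
  grad(y) = 25.7664, v = y - alpha*grad = 0.9981
  prox(v) = soft_thresh(0.9981, 0.1146) = 0.8835
Iteration 2: beta = 0.3333, y = 0.8835 + 0.3333*(0.8835 - 2.3972) = 0.3789
  grad(y) = 1.5474, v = y - alpha*grad = 0.2949
  prox(v) = soft_thresh(0.2949, 0.1146) = 0.1804
f(x_2) = 6*0.1804^2 - 3*0.1804 + 2.11*|0.1804| = 0.0346


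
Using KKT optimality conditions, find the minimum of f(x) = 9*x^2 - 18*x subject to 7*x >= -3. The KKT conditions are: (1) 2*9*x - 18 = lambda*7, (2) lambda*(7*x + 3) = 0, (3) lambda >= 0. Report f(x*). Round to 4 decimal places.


Step 1: Try lambda = 0 (constraint inactive).
Stationarity: 2*9*x - 18 = 0
x* = 18/(2*9) = 1.0
Check constraint: 7*1.0 = 7.0 >= -3 -- satisfied.
Step 2: Compute optimal value.
f(x*) = 9*1.0^2 - 18*1.0 = -9.0


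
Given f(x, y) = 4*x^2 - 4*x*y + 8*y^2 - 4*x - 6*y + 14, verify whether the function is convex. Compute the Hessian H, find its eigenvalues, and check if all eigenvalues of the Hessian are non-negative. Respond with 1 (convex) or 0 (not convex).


The Hessian of f(x,y) = 4*x^2 - 4*x*y + 8*y^2 - 4*x - 6*y + 14 is:
H = [[8, -4], [-4, 16]]
Trace = 8 + 16 = 24
Determinant = 8*16 - (-4)^2 = 112
Discriminant = (24)^2 - 4*112 = 128.0
Eigenvalues: lambda_1 = 6.3431, lambda_2 = 17.6569
The function is convex.

1


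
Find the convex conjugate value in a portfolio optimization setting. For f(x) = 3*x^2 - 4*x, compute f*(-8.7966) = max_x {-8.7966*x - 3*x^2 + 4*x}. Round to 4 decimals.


f*(y) = sup_x {y*x - a*x^2 - b*x} = sup_x {(y-b)*x - a*x^2}
FOC: (y - b) - 2a*x = 0 => x* = (y - b)/(2a)
x* = (-8.7966 + 4)/(2*3) = -0.7994
f*(-8.7966) = (y-b)^2/(4a) = (-8.7966 + 4)^2/(4*3)
= 23.0074/12 = 1.9173


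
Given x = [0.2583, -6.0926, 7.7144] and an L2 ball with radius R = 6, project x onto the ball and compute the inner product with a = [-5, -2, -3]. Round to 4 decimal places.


Step 1: Compute ||x|| (intermediates to 6 decimals).
||x|| = sqrt(0.2583^2 + (-6.0926)^2 + 7.7144^2) = 9.833538
Step 2: Project.
Since ||x|| > R, scale = R/||x|| = 6/9.833538 = 0.610157, proj(x) = scale * x
proj(x) = [0.157604, -3.717443, 4.706995]
Step 3: Dot product.
a^T * proj(x) = -5*0.157604 - 2*(-3.717443) - 3*4.706995 = -7.4741


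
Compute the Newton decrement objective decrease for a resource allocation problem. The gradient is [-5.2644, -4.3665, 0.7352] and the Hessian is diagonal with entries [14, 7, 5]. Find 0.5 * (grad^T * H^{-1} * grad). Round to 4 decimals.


Step 1: H is diagonal, so H^(-1) * g = [-0.376, -0.6238, 0.147].
Step 2: g^T H^(-1) g = sum_i g_i^2 / H_ii
  = (-5.2644)^2/14 + (-4.3665)^2/7 + (0.7352)^2/5
  = 1.9796 + 2.7238 + 0.1081 = 4.8114
Step 3: Objective decrease = 0.5 * g^T H^(-1) g = 2.4057


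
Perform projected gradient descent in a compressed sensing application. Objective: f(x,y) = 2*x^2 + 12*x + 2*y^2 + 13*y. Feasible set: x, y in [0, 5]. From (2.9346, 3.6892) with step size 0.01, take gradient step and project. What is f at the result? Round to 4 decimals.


Step 1: Compute gradient at (2.9346, 3.6892).
grad_x = 2*2*2.9346 + 12 = 23.7384
grad_y = 2*2*3.6892 + 13 = 27.7568
Step 2: Gradient step.
x_raw = 2.9346 - 0.01*23.7384 = 2.6972
y_raw = 3.6892 - 0.01*27.7568 = 3.4116
Step 3: Project onto [0, 5].
x_proj = clip(2.6972) = 2.6972
y_proj = clip(3.4116) = 3.4116
Step 4: Evaluate f.
f(2.6972, 3.4116) = 114.5462


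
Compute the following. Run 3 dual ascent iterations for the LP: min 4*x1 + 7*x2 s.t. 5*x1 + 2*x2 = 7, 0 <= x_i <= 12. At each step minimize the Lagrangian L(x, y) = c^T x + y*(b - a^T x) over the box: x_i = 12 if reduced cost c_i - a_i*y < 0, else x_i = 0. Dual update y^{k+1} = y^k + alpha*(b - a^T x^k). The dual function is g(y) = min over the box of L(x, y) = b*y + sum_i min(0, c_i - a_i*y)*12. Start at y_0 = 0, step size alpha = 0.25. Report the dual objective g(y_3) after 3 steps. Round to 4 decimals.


Dual ascent for LP: min 4*x1 + 7*x2, 5*x1 + 2*x2 = 7, 0 <= x_i <= 12
Step 1: y^k = 0.0, reduced costs: (4.0, 7.0)
  x^k = (0.0, 0.0), subgradient = b - a^T x = 7.0
  y^{k+1} = 0.0 + 0.25*7.0 = 1.75
Step 2: y^k = 1.75, reduced costs: (-4.75, 3.5)
  x^k = (12.0, 0.0), subgradient = b - a^T x = -53.0
  y^{k+1} = 1.75 + 0.25*-53.0 = -11.5
Step 3: y^k = -11.5, reduced costs: (61.5, 30.0)
  x^k = (0.0, 0.0), subgradient = b - a^T x = 7.0
  y^{k+1} = -11.5 + 0.25*7.0 = -9.75
Dual objective at y_3 = -9.75: reduced costs (52.75, 26.5), box minimizer x = (0.0, 0.0)
g(y_3) = b*y + (c1 - a1*y)*x1 + (c2 - a2*y)*x2 = 7*(-9.75) + 52.75*0.0 + 26.5*0.0 = -68.25 + 0.0 + 0.0 = -68.25


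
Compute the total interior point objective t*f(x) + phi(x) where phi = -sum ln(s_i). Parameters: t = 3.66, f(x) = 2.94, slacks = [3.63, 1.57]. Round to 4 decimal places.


Step 1: Compute log-barrier.
ln values: [1.2892, 0.4511]
phi = -(1.2892 + 0.4511) = -1.7403
Step 2: Compute augmented objective.
t*f(x) = 3.66*2.94 = 10.7604
Total = 10.7604 - 1.7403 = 9.0201


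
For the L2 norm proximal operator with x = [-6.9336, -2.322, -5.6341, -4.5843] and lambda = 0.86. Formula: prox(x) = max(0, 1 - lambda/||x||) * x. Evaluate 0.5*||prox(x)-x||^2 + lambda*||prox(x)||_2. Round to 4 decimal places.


Step 1: Compute ||x||.
||x|| = 10.3066
Step 2: Compute scaling factor.
scale = max(0, 1 - 0.86/10.3066) = 0.9166
Step 3: prox(x) = [-6.355, -2.1282, -5.164, -4.2018]
||prox(x)|| = 9.4466
Step 4: Proximal objective.
0.5*||prox-x||^2 = 0.3698
lambda*||prox|| = 8.1241
Total = 8.4939


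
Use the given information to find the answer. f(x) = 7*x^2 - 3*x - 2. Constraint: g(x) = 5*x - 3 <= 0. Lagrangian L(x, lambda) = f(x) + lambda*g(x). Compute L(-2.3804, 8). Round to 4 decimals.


Step 1: Evaluate f(x).
f(-2.3804) = 7*(-2.3804)^2 - 3*(-2.3804) - 2 = 44.8053
Step 2: Evaluate g(x).
g(-2.3804) = 5*-2.3804 - 3 = -14.902
Step 3: Compute Lagrangian.
L = 44.8053 + 8*-14.902 = -74.4107


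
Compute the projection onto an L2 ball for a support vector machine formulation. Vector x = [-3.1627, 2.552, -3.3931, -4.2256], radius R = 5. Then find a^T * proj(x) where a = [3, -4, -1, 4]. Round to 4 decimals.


Step 1: Compute ||x|| (intermediates to 6 decimals).
||x|| = sqrt((-3.1627)^2 + 2.552^2 + (-3.3931)^2 + (-4.2256)^2) = 6.773788
Step 2: Project.
Since ||x|| > R, scale = R/||x|| = 5/6.773788 = 0.738139, proj(x) = scale * x
proj(x) = [-2.334512, 1.883731, -2.504579, -3.11908]
Step 3: Dot product.
a^T * proj(x) = 3*(-2.334512) - 4*1.883731 - 1*(-2.504579) + 4*(-3.11908) = -24.5102
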